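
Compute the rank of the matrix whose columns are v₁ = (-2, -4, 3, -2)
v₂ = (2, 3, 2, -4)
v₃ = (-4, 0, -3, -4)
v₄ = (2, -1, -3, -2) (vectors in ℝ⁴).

Row-reduce the 4×4 matrix with these as rows.
Reduction leaves 4 leading entries, giving rank 4.

4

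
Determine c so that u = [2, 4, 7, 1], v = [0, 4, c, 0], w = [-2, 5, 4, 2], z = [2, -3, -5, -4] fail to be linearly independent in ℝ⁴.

Place the vectors as rows of a 4×4 matrix; dependence ⇔ determinant zero.
Expanding, det = 48*c - 152.
Solving 48*c - 152 = 0 yields c = 19/6.

c = 19/6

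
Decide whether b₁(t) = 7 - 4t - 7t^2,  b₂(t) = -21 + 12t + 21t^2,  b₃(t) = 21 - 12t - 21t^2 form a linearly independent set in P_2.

linearly dependent

Take coordinates with respect to the standard basis {1, t, t^2}.
One vector is a scalar multiple of another, so the set is dependent.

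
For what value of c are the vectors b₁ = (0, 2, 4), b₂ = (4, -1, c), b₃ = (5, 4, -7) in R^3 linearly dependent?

The vectors are dependent exactly when the determinant of the matrix with rows b₁, b₂, b₃ vanishes.
The determinant works out to 10*c + 140.
This vanishes exactly when c = -14.

c = -14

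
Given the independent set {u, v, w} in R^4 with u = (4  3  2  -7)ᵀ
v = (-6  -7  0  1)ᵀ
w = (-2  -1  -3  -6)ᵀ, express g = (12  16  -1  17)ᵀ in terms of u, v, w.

Solve the system with u, v, w as columns and g as the right-hand side.
The system has the unique solution (α₁, α₂, α₃) = (-2, -3, -1).

g = -2u - 3v - w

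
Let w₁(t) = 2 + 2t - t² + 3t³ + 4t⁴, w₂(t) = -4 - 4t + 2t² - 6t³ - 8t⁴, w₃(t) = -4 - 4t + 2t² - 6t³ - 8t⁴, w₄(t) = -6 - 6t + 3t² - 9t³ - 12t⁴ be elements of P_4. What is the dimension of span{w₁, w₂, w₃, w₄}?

dim = 1

Represent each element by its coordinate vector in ℝ⁵.
Form the matrix with w₁, w₂, w₃, w₄ as columns and reduce.
The echelon form has 1 nonzero row, so the rank is 1.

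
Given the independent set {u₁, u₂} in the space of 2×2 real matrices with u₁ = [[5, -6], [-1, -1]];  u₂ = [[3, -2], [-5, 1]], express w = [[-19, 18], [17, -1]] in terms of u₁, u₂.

Work in coordinates with respect to the standard basis {E₁₁, E₁₂, E₂₁, E₂₂}.
Solve the system with u₁, u₂ as columns and w as the right-hand side.
Row-reducing the augmented matrix gives the unique coefficients (a₁, a₂) = (-2, -3).

w = -2u₁ - 3u₂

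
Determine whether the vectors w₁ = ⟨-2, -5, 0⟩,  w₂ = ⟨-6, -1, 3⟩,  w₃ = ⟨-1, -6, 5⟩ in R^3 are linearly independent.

Place the vectors as rows of a 3×3 matrix and reduce to echelon form.
The reduction yields 3 nonzero rows, so the rank is 3.
Since rank = 3 (the number of vectors), the set is linearly independent.

linearly independent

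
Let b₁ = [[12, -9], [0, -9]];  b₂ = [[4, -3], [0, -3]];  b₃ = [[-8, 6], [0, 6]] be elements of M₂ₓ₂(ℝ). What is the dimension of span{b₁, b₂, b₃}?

Pass to coordinate vectors with respect to the basis {E₁₁, E₁₂, E₂₁, E₂₂}.
Apply Gaussian elimination to the matrix whose rows are b₁, b₂, b₃.
Reduction leaves 1 leading entry, giving rank 1.

1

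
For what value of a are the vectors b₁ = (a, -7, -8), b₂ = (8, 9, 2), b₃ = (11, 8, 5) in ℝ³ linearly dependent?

a = -14

The vectors are dependent exactly when the determinant of the matrix with rows b₁, b₂, b₃ vanishes.
Cofactor expansion gives det = 29*a + 406.
Setting this to zero gives a = -14.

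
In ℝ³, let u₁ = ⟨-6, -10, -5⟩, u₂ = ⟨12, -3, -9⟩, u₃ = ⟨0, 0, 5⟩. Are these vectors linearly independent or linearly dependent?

Place the vectors as rows of a 3×3 matrix and reduce to echelon form.
The reduction yields 3 nonzero rows, so the rank is 3.
Since rank = 3 (the number of vectors), the set is linearly independent.

linearly independent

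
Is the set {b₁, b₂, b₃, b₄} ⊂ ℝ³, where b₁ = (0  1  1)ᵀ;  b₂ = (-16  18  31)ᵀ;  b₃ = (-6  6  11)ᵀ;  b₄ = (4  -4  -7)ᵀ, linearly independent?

There are 4 vectors in a 3-dimensional space, so they cannot be linearly independent.

linearly dependent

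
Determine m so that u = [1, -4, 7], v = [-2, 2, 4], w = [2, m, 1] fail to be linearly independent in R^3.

Place the vectors as rows of a 3×3 matrix; dependence ⇔ determinant zero.
Expanding, det = -18*m - 66.
Solving -18*m - 66 = 0 yields m = -11/3.

m = -11/3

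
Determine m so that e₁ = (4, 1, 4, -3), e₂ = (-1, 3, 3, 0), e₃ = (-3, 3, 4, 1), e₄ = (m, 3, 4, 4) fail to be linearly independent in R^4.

m = -49/6

Place the vectors as rows of a 4×4 matrix; dependence ⇔ determinant zero.
Cofactor expansion gives det = 18*m + 147.
Setting this to zero gives m = -49/6.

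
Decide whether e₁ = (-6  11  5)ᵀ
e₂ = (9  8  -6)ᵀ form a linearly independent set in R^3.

Row-reduce the matrix whose columns are e₁, e₂.
The reduction yields 2 nonzero rows, so the rank is 2.
Since rank = 2 (the number of vectors), the set is linearly independent.

linearly independent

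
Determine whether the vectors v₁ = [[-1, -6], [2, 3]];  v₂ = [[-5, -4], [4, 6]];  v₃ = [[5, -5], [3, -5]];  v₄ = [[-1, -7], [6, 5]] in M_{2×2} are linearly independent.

Write each element as a coordinate vector in ℝ⁴ using {E₁₁, E₁₂, E₂₁, E₂₂}.
The matrix [v₁|v₂|v₃|v₄] has determinant -419.
A nonzero determinant means the columns are linearly independent.

linearly independent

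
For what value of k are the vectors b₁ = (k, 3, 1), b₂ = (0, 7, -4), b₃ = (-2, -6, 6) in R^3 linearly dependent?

Dependence holds iff the 3×3 matrix [b₁ b₂ b₃] is singular.
The determinant works out to 18*k + 38.
This vanishes exactly when k = -19/9.

k = -19/9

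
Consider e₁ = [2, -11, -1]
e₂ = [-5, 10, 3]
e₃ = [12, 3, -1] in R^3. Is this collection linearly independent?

Place the vectors as rows of a 3×3 matrix and reduce to echelon form.
The reduction yields 3 nonzero rows, so the rank is 3.
Since rank = 3 (the number of vectors), the set is linearly independent.

linearly independent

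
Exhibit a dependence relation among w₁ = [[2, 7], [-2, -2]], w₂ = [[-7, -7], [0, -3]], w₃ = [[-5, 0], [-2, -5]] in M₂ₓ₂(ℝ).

Pass to coordinate vectors relative to the basis {E₁₁, E₁₂, E₂₁, E₂₂}.
Solve the homogeneous system with w₁, w₂, w₃ as columns by row-reducing the coefficient matrix.
A generator of the null space is (1, 1, -1).

w₁ + w₂ - w₃ = 0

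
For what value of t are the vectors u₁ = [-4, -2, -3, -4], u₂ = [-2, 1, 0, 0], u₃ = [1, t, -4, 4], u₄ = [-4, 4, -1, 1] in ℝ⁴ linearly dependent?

t = 15/2

Place the vectors as rows of a 4×4 matrix; dependence ⇔ determinant zero.
Expanding, det = 14*t - 105.
Solving 14*t - 105 = 0 yields t = 15/2.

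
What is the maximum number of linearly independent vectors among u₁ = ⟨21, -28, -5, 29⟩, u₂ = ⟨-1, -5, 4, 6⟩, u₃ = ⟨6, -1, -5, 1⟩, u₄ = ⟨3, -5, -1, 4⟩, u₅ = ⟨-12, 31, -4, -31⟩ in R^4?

3

Apply Gaussian elimination to the matrix whose rows are u₁, u₂, u₃, u₄, u₅.
There are 3 pivot columns, so rank = 3.
(With 5 elements in a 4-dimensional space the rank is at most 4.)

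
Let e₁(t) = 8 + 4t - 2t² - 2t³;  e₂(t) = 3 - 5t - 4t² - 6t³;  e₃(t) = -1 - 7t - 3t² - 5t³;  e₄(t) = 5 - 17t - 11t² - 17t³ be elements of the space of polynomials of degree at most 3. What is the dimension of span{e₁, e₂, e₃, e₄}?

Represent each element by its coordinate vector in ℝ⁴.
Apply Gaussian elimination to the matrix whose rows are e₁, e₂, e₃, e₄.
Exactly 2 pivots survive; hence the rank is 2.

2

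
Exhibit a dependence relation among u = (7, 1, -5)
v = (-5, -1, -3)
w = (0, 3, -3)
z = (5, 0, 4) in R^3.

3v + w + 3z = 0

Set up α₁u + … + α₄z = 0 and solve the homogeneous system.
The free variable yields coefficients (0, 3, 1, 3) (any nonzero multiple also works).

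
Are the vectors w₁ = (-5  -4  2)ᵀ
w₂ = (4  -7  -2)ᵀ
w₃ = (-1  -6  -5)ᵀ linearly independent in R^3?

linearly independent

The matrix [w₁|w₂|w₃] has determinant -265.
A nonzero determinant means the columns are linearly independent.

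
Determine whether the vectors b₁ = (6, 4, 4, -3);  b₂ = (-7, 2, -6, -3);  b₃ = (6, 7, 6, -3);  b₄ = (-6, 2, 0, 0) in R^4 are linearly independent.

Place the vectors as rows of a 4×4 matrix and reduce to echelon form.
The reduction yields 4 nonzero rows, so the rank is 4.
Since rank = 4 (the number of vectors), the set is linearly independent.

linearly independent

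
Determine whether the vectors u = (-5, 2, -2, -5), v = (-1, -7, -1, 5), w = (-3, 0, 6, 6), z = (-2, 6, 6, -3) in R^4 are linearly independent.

Row-reduce the matrix whose columns are u, v, w, z.
The reduction yields 4 nonzero rows, so the rank is 4.
Since rank = 4 (the number of vectors), the set is linearly independent.

linearly independent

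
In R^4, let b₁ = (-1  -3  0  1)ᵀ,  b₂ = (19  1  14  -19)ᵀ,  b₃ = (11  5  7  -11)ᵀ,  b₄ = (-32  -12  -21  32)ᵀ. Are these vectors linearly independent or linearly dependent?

linearly dependent

The matrix [b₁|b₂|b₃|b₄] has determinant 0.
A zero determinant means the columns are linearly dependent.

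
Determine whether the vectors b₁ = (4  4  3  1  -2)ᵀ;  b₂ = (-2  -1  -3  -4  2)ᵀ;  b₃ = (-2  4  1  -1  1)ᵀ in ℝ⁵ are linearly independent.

Place the vectors as rows of a 3×5 matrix and reduce to echelon form.
The reduction yields 3 nonzero rows, so the rank is 3.
Since rank = 3 (the number of vectors), the set is linearly independent.

linearly independent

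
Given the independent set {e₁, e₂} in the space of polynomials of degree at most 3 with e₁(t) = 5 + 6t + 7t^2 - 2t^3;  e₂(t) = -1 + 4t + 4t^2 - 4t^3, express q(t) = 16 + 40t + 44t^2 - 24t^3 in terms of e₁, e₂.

Take coordinate vectors relative to {1, t, …, t^3}.
Set up the augmented matrix [e₁ | e₂ | q] and row-reduce.
The system has the unique solution (a₁, a₂) = (4, 4).

q = 4e₁ + 4e₂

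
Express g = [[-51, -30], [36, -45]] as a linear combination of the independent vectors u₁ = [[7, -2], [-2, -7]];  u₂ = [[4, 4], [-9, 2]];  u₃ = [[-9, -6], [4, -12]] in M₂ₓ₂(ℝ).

Take coordinate vectors relative to {E₁₁, E₁₂, E₂₁, E₂₂}.
Since u₁, u₂, u₃ are independent, the coefficients expressing g are uniquely determined by a linear system.
Row-reducing the augmented matrix gives the unique coefficients (c₁, c₂, c₃) = (-1, -2, 4).

g = -u₁ - 2u₂ + 4u₃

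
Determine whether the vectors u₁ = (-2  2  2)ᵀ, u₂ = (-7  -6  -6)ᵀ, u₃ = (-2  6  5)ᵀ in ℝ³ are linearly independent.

linearly independent

The matrix [u₁|u₂|u₃] has determinant -26.
A nonzero determinant means the columns are linearly independent.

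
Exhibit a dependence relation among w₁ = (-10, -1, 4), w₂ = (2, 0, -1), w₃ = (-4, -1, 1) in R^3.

Set up α₁w₁ + … + α₃w₃ = 0 and solve the homogeneous system.
The free variable yields coefficients (1, 3, -1) (any nonzero multiple also works).

w₁ + 3w₂ - w₃ = 0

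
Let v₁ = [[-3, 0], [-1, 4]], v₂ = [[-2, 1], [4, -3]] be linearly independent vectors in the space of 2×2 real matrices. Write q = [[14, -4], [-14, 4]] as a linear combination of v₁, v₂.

q = -2v₁ - 4v₂

Work in coordinates with respect to the standard basis {E₁₁, E₁₂, E₂₁, E₂₂}.
Solve the system with v₁, v₂ as columns and q as the right-hand side.
Back-substitution yields (α₁, α₂) = (-2, -4).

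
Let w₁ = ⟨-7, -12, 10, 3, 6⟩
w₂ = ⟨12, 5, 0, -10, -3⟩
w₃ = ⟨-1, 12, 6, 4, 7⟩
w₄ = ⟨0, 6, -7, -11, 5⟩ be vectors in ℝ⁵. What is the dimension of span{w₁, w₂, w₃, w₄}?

4

Row-reduce the 4×5 matrix with these as rows.
The echelon form has 4 nonzero rows, so the rank is 4.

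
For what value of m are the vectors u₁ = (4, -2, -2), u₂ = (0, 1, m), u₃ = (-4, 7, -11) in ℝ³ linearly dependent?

m = -13/5

Place the vectors as rows of a 3×3 matrix; dependence ⇔ determinant zero.
Cofactor expansion gives det = -20*m - 52.
Setting this to zero gives m = -13/5.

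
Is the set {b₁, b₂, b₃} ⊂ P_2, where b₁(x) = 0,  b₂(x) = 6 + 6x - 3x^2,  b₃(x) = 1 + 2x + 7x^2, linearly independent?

Write each element as a coordinate vector in ℝ³ using {1, x, x^2}.
One of the vectors is the zero vector, so the set is linearly dependent.

linearly dependent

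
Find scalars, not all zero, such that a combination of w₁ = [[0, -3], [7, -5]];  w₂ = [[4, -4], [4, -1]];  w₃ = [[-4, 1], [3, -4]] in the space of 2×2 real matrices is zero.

Take coordinates with respect to {E₁₁, E₁₂, E₂₁, E₂₂}.
Write the vectors as columns of a matrix and find a nonzero vector in its null space.
A generator of the null space is (1, -1, -1).

w₁ - w₂ - w₃ = 0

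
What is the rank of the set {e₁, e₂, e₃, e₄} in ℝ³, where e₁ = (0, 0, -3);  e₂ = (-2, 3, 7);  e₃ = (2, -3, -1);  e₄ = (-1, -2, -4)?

3

Form the matrix with e₁, e₂, e₃, e₄ as columns and reduce.
Reduction leaves 3 leading entries, giving rank 3.
(With 4 elements in a 3-dimensional space the rank is at most 3.)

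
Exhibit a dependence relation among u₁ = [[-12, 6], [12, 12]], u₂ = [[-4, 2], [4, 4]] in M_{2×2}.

u₁ - 3u₂ = 0

Write each element as a vector in ℝ⁴ using {E₁₁, E₁₂, E₂₁, E₂₂}.
Solve the homogeneous system with u₁, u₂ as columns by row-reducing the coefficient matrix.
The free variable yields coefficients (1, -3) (any nonzero multiple also works).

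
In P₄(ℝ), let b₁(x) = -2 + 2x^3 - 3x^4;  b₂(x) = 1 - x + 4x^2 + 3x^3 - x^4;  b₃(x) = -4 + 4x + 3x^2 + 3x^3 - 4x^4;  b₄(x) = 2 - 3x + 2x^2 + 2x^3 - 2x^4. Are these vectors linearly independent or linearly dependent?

linearly independent

Write each element as a coordinate vector in ℝ⁵ using {1, x, …, x^4}.
Place the vectors as rows of a 4×5 matrix and reduce to echelon form.
The reduction yields 4 nonzero rows, so the rank is 4.
Since rank = 4 (the number of vectors), the set is linearly independent.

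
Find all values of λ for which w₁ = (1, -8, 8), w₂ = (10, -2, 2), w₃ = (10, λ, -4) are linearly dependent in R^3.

λ = 4

Place the vectors as rows of a 3×3 matrix; dependence ⇔ determinant zero.
The determinant works out to 78*λ - 312.
Setting this to zero gives λ = 4.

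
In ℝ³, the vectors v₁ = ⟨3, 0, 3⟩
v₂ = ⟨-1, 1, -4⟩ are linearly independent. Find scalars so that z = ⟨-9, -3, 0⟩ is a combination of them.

Write z = a₁v₁ + a₂v₂ and equate components.
Row-reducing the augmented matrix gives the unique coefficients (a₁, a₂) = (-4, -3).

z = -4v₁ - 3v₂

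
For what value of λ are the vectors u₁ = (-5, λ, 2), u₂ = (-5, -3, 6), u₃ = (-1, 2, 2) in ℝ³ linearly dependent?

λ = -16

The set is linearly dependent precisely when det[u₁; u₂; u₃] = 0.
The determinant works out to 4*λ + 64.
This vanishes exactly when λ = -16.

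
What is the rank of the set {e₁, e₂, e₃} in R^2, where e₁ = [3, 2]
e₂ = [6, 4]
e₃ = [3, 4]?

rank 2

Form the matrix with e₁, e₂, e₃ as columns and reduce.
Reduction leaves 2 leading entries, giving rank 2.
(With 3 elements in a 2-dimensional space the rank is at most 2.)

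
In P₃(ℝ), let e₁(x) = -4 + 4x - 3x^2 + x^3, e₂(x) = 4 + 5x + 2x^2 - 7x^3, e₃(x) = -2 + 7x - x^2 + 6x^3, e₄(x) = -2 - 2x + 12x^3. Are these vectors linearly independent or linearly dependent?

linearly dependent

Take coordinates with respect to the standard basis {1, x, …, x^3}.
The matrix [e₁|e₂|e₃|e₄] has determinant 0.
A zero determinant means the columns are linearly dependent.
Indeed e₁ + e₂ - e₃ + e₄ = 0.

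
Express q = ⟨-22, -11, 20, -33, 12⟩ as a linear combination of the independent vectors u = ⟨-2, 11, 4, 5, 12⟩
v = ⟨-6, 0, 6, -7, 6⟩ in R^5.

q = -u + 4v

Write q = c₁u + c₂v and equate components.
The system has the unique solution (c₁, c₂) = (-1, 4).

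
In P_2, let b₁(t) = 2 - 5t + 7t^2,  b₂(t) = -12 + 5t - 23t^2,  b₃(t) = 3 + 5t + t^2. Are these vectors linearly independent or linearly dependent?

linearly dependent

Take coordinates with respect to the standard basis {1, t, t^2}.
Form the 3×3 matrix with these as columns; its determinant is 0.
A zero determinant means the columns are linearly dependent.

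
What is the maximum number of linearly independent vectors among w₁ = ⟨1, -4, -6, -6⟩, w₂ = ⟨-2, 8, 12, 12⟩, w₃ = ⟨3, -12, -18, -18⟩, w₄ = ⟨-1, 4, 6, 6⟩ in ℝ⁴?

Row-reduce the 4×4 matrix with these as rows.
Reduction leaves 1 leading entry, giving rank 1.

1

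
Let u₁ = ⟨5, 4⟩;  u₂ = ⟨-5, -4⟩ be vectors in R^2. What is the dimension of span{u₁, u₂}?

dim = 1

Put the 2×2 matrix [u₁|u₂] into echelon form.
There is 1 pivot column, so rank = 1.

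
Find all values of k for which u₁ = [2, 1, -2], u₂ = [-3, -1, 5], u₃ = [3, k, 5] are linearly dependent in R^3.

Dependence holds iff the 3×3 matrix [u₁ u₂ u₃] is singular.
Cofactor expansion gives det = 14 - 4*k.
Solving 14 - 4*k = 0 yields k = 7/2.

k = 7/2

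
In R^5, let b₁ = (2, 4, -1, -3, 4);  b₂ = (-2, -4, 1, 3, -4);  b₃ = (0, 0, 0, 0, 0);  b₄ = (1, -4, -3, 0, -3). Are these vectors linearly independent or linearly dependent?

linearly dependent

One of the vectors is the zero vector, so the set is linearly dependent.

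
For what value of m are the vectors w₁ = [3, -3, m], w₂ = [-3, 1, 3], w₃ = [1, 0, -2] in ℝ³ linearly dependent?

The vectors are dependent exactly when the determinant of the matrix with rows w₁, w₂, w₃ vanishes.
Expanding, det = 3 - m.
Solving 3 - m = 0 yields m = 3.

m = 3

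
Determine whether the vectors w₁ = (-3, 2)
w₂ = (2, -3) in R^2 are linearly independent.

linearly independent

The matrix [w₁|w₂] has determinant 5.
A nonzero determinant means the columns are linearly independent.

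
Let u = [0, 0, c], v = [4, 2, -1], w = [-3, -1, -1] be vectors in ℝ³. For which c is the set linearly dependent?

c = 0

Place the vectors as rows of a 3×3 matrix; dependence ⇔ determinant zero.
The determinant works out to 2*c.
Setting this to zero gives c = 0.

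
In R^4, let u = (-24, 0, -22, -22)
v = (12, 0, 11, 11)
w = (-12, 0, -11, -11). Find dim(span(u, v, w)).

dim = 1

Apply Gaussian elimination to the matrix whose rows are u, v, w.
Reduction leaves 1 leading entry, giving rank 1.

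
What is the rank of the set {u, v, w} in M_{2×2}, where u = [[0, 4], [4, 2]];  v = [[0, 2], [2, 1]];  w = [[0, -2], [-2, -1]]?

1

Pass to coordinate vectors with respect to the basis {E₁₁, E₁₂, E₂₁, E₂₂}.
Row-reduce the 3×4 matrix with these as rows.
There is 1 pivot column, so rank = 1.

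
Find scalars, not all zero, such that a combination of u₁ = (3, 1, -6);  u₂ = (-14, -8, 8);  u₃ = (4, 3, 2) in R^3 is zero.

Set up α₁u₁ + … + α₃u₃ = 0 and solve the homogeneous system.
A generator of the null space is (2, 1, 2).

2u₁ + u₂ + 2u₃ = 0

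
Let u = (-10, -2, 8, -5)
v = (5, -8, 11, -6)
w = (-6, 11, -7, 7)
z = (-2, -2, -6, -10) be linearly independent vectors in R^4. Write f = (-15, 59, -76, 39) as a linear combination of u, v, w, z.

Write f = c₁u + … + c₄z and equate components.
The system has the unique solution (c₁, …, c₄) = (-2, -3, 3, 1).

f = -2u - 3v + 3w + z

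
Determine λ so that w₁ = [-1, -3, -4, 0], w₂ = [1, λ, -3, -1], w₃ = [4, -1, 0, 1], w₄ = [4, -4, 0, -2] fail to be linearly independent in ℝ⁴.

λ = -33/8

The set is linearly dependent precisely when det[w₁; w₂; w₃; w₄] = 0.
The determinant works out to -48*λ - 198.
This vanishes exactly when λ = -33/8.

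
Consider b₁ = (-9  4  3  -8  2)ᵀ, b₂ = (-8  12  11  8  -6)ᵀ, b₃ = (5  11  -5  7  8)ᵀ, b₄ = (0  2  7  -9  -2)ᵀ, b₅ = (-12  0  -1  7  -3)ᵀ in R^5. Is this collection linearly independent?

Form the 5×5 matrix with these as columns; its determinant is 29599.
A nonzero determinant means the columns are linearly independent.

linearly independent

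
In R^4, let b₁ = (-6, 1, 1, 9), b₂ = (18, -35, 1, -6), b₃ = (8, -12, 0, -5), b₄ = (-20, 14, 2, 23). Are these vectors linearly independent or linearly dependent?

linearly dependent

Place the vectors as rows of a 4×4 matrix and reduce to echelon form.
The reduction yields 2 nonzero rows, so the rank is 2.
Since rank 2 < 4, the set is linearly dependent.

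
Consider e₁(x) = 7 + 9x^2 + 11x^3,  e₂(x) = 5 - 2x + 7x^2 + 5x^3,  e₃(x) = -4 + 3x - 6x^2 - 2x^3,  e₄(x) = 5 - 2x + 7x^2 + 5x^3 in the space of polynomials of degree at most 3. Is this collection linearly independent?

Write each element as a coordinate vector in ℝ⁴ using {1, x, …, x^3}.
Two of the vectors are equal, giving an immediate dependence.

linearly dependent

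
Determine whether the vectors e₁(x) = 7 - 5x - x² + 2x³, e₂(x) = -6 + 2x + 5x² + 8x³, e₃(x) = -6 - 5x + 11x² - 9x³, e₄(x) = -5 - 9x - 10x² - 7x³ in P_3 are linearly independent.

linearly independent

Take coordinates with respect to the standard basis {1, x, …, x³}.
Row-reduce the matrix whose columns are e₁, e₂, e₃, e₄.
The reduction yields 4 nonzero rows, so the rank is 4.
Since rank = 4 (the number of vectors), the set is linearly independent.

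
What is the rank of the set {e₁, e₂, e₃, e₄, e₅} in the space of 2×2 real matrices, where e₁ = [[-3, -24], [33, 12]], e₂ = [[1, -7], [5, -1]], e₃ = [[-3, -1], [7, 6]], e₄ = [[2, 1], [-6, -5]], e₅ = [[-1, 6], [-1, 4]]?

3

Represent each element by its coordinate vector in ℝ⁴.
Row-reduce the 5×4 matrix with these as rows.
Exactly 3 pivots survive; hence the rank is 3.
(With 5 elements in a 4-dimensional space the rank is at most 4.)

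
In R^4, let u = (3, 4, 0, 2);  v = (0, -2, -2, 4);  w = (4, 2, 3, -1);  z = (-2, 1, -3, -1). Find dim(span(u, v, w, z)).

Form the matrix with u, v, w, z as columns and reduce.
Reduction leaves 4 leading entries, giving rank 4.

dim = 4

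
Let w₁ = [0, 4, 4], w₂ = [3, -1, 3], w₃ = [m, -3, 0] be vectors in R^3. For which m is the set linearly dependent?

m = 9/4

Place the vectors as rows of a 3×3 matrix; dependence ⇔ determinant zero.
Cofactor expansion gives det = 16*m - 36.
This vanishes exactly when m = 9/4.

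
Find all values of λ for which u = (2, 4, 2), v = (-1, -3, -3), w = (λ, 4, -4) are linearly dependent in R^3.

Dependence holds iff the 3×3 matrix [u v w] is singular.
The determinant works out to 24 - 6*λ.
This vanishes exactly when λ = 4.

λ = 4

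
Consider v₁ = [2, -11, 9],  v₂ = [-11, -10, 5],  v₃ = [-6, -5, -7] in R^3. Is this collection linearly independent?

Form the 3×3 matrix with these as columns; its determinant is 1322.
A nonzero determinant means the columns are linearly independent.

linearly independent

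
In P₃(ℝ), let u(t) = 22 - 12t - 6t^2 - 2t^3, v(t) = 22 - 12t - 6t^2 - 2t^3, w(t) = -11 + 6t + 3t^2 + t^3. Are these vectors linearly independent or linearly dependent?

linearly dependent

Take coordinates with respect to the standard basis {1, t, …, t^3}.
Place the vectors as rows of a 3×4 matrix and reduce to echelon form.
The reduction yields 1 nonzero row, so the rank is 1.
Since rank 1 < 3, the set is linearly dependent.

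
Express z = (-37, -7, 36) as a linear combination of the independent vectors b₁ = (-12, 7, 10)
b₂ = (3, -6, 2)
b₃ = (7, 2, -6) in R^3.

Solve the system with b₁, b₂, b₃ as columns and z as the right-hand side.
Back-substitution yields (α₁, α₂, α₃) = (1, 1, -4).

z = b₁ + b₂ - 4b₃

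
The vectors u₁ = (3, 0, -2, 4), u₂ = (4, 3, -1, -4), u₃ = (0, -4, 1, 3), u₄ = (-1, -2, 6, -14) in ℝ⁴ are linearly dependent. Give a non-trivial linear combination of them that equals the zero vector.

3u₁ - 2u₂ - 2u₃ + u₄ = 0

Row-reduce the matrix with u₁, u₂, u₃, u₄ as columns; the null space gives the coefficients.
One solution (up to scaling) is (3, -2, -2, 1).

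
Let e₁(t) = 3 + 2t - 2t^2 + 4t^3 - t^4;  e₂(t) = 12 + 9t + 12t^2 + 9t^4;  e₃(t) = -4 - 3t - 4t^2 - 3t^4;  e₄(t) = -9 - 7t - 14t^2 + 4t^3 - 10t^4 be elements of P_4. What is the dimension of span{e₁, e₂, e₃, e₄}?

Pass to coordinate vectors with respect to the basis {1, t, …, t^4}.
Form the matrix with e₁, e₂, e₃, e₄ as columns and reduce.
There are 2 pivot columns, so rank = 2.

2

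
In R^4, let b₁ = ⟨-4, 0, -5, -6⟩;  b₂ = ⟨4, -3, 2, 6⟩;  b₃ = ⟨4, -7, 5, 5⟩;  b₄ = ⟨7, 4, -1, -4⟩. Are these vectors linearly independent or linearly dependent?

linearly independent

Form the 4×4 matrix with these as columns; its determinant is -1383.
A nonzero determinant means the columns are linearly independent.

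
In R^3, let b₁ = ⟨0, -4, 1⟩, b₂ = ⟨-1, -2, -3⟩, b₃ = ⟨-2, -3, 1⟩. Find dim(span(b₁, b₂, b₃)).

Apply Gaussian elimination to the matrix whose rows are b₁, b₂, b₃.
Exactly 3 pivots survive; hence the rank is 3.

3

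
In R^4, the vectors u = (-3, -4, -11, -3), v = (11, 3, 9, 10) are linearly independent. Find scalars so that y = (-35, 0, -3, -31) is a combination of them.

Since u, v are independent, the coefficients expressing y are uniquely determined by a linear system.
The system has the unique solution (c₁, c₂) = (-3, -4).

y = -3u - 4v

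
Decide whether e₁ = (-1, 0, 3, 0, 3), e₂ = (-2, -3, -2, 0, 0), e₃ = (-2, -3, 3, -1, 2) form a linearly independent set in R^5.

Place the vectors as rows of a 3×5 matrix and reduce to echelon form.
The reduction yields 3 nonzero rows, so the rank is 3.
Since rank = 3 (the number of vectors), the set is linearly independent.

linearly independent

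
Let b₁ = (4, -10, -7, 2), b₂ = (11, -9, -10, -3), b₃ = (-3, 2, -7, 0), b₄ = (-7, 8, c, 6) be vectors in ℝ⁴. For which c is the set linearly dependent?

c = 55

Place the vectors as rows of a 4×4 matrix; dependence ⇔ determinant zero.
Expanding, det = 76*c - 4180.
Solving 76*c - 4180 = 0 yields c = 55.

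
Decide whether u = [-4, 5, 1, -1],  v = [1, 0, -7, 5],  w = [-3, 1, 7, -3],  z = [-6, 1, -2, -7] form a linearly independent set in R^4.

Form the 4×4 matrix with these as columns; its determinant is -757.
A nonzero determinant means the columns are linearly independent.

linearly independent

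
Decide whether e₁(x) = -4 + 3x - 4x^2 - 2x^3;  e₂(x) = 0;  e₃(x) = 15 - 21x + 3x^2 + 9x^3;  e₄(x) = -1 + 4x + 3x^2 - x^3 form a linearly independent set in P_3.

Write each element as a coordinate vector in ℝ⁴ using {1, x, …, x^3}.
One of the vectors is the zero vector, so the set is linearly dependent.

linearly dependent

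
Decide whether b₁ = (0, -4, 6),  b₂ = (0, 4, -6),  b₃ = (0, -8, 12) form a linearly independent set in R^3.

The matrix [b₁|b₂|b₃] has determinant 0.
A zero determinant means the columns are linearly dependent.
Indeed b₁ + b₂ = 0.

linearly dependent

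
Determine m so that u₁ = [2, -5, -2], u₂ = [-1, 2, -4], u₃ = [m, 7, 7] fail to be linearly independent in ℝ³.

m = -21/8

The vectors are dependent exactly when the determinant of the matrix with rows u₁, u₂, u₃ vanishes.
Expanding, det = 24*m + 63.
Setting this to zero gives m = -21/8.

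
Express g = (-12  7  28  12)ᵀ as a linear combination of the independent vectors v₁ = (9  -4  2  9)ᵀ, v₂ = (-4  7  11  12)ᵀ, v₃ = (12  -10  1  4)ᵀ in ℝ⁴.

g = -4v₁ + 3v₂ + 3v₃

Write g = α₁v₁ + … + α₃v₃ and equate components.
Back-substitution yields (α₁, α₂, α₃) = (-4, 3, 3).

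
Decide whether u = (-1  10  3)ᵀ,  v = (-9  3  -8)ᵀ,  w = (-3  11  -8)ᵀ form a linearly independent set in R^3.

Row-reduce the matrix whose columns are u, v, w.
The reduction yields 3 nonzero rows, so the rank is 3.
Since rank = 3 (the number of vectors), the set is linearly independent.

linearly independent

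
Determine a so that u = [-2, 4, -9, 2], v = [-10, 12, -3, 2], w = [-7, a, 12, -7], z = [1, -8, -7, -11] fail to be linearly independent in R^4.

a = 15/8

Place the vectors as rows of a 4×4 matrix; dependence ⇔ determinant zero.
The determinant works out to 1920 - 1024*a.
Setting this to zero gives a = 15/8.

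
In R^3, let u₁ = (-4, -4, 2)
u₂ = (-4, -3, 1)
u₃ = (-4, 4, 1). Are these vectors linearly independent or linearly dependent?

Place the vectors as rows of a 3×3 matrix and reduce to echelon form.
The reduction yields 3 nonzero rows, so the rank is 3.
Since rank = 3 (the number of vectors), the set is linearly independent.

linearly independent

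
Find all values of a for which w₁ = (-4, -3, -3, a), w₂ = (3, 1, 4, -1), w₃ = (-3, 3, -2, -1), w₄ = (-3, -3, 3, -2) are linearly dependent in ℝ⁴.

Dependence holds iff the 4×4 matrix [w₁ w₂ w₃ w₄] is singular.
Cofactor expansion gives det = 56 - 96*a.
This vanishes exactly when a = 7/12.

a = 7/12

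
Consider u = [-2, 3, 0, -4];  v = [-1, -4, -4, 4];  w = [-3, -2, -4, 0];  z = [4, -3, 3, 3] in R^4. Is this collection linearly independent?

linearly independent

Form the 4×4 matrix with these as columns; its determinant is -4.
A nonzero determinant means the columns are linearly independent.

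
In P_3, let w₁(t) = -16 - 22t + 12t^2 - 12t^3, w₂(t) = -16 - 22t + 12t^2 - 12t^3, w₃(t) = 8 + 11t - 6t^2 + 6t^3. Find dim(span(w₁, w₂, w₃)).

Use coordinates relative to {1, t, …, t^3}.
Form the matrix with w₁, w₂, w₃ as columns and reduce.
The echelon form has 1 nonzero row, so the rank is 1.

1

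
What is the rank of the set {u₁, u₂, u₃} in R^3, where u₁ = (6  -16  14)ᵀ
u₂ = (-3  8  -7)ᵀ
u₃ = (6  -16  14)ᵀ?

rank 1

Form the matrix with u₁, u₂, u₃ as columns and reduce.
There is 1 pivot column, so rank = 1.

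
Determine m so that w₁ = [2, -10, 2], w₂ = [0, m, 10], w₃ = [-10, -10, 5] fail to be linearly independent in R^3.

The vectors are dependent exactly when the determinant of the matrix with rows w₁, w₂, w₃ vanishes.
The determinant works out to 30*m + 1200.
Solving 30*m + 1200 = 0 yields m = -40.

m = -40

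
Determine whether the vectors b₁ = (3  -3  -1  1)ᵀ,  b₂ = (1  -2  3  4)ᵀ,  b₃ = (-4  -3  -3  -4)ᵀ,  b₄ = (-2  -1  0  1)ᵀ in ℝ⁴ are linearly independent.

linearly independent

The matrix [b₁|b₂|b₃|b₄] has determinant 132.
A nonzero determinant means the columns are linearly independent.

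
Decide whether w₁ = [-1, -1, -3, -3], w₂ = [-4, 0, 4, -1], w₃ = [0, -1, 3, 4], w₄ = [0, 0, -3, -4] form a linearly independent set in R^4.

linearly independent

Row-reduce the matrix whose columns are w₁, w₂, w₃, w₄.
The reduction yields 4 nonzero rows, so the rank is 4.
Since rank = 4 (the number of vectors), the set is linearly independent.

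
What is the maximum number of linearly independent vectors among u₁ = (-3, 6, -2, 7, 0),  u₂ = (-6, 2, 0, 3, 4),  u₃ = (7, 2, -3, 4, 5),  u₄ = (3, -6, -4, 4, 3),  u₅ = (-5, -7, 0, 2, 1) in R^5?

Row-reduce the 5×5 matrix with these as rows.
The echelon form has 5 nonzero rows, so the rank is 5.

5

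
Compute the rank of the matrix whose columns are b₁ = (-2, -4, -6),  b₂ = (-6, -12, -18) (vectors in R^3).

Row-reduce the 2×3 matrix with these as rows.
Reduction leaves 1 leading entry, giving rank 1.

1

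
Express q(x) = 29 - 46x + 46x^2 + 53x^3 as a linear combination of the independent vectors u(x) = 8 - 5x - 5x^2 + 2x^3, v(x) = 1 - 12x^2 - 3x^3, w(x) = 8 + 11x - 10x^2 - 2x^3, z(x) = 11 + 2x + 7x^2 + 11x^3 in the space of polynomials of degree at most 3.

q = 2u + v - 4w + 4z

Work in coordinates with respect to the standard basis {1, x, …, x^3}.
Write q = α₁u + … + α₄z and equate components.
Row-reducing the augmented matrix gives the unique coefficients (α₁, …, α₄) = (2, 1, -4, 4).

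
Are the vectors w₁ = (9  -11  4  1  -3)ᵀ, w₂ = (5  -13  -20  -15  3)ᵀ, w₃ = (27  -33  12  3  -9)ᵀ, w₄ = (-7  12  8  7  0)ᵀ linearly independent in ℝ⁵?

One vector is a scalar multiple of another, so the set is dependent.

linearly dependent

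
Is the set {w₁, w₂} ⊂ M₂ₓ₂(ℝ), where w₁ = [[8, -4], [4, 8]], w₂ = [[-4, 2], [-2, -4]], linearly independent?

linearly dependent

Write each element as a coordinate vector in ℝ⁴ using {E₁₁, E₁₂, E₂₁, E₂₂}.
One vector is a scalar multiple of another, so the set is dependent.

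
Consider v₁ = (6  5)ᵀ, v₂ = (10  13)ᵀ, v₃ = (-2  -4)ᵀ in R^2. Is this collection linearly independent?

There are 3 vectors in a 2-dimensional space, so they cannot be linearly independent.

linearly dependent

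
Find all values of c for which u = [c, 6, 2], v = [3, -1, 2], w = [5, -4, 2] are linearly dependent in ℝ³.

c = -5/3

Dependence holds iff the 3×3 matrix [u v w] is singular.
The determinant works out to 6*c + 10.
This vanishes exactly when c = -5/3.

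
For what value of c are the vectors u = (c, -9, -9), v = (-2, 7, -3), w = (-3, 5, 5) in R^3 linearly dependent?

Dependence holds iff the 3×3 matrix [u v w] is singular.
The determinant works out to 50*c - 270.
This vanishes exactly when c = 27/5.

c = 27/5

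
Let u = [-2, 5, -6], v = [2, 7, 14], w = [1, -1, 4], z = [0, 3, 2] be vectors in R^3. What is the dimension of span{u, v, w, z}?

2

Put the 3×4 matrix [u|v|w|z] into echelon form.
The echelon form has 2 nonzero rows, so the rank is 2.
(With 4 elements in a 3-dimensional space the rank is at most 3.)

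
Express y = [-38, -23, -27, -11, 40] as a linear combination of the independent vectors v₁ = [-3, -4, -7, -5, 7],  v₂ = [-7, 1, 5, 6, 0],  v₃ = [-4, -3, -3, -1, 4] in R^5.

y = 4v₁ + 2v₂ + 3v₃

Since v₁, v₂, v₃ are independent, the coefficients expressing y are uniquely determined by a linear system.
Back-substitution yields (α₁, α₂, α₃) = (4, 2, 3).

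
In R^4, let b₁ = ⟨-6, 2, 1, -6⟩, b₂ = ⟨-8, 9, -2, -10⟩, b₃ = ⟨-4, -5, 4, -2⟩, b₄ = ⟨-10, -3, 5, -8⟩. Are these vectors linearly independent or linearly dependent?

The matrix [b₁|b₂|b₃|b₄] has determinant 0.
A zero determinant means the columns are linearly dependent.
Indeed 2b₁ - b₂ - b₃ = 0.

linearly dependent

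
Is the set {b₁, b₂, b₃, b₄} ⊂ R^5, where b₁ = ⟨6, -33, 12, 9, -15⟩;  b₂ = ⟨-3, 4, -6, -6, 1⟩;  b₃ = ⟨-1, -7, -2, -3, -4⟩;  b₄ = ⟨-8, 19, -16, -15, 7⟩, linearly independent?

linearly dependent

Place the vectors as rows of a 4×5 matrix and reduce to echelon form.
The reduction yields 2 nonzero rows, so the rank is 2.
Since rank 2 < 4, the set is linearly dependent.
Indeed b₁ + 3b₂ - 3b₃ = 0.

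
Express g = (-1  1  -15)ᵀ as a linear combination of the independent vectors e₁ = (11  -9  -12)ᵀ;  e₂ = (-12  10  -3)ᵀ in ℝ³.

Set up the augmented matrix [e₁ | e₂ | g] and row-reduce.
The system has the unique solution (α₁, α₂) = (1, 1).

g = e₁ + e₂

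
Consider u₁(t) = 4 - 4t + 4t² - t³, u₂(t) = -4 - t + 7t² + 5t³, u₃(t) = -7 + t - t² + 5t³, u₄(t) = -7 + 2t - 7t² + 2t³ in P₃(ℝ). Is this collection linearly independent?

Write each element as a coordinate vector in ℝ⁴ using {1, t, …, t³}.
Row-reduce the matrix whose columns are u₁, u₂, u₃, u₄.
The reduction yields 4 nonzero rows, so the rank is 4.
Since rank = 4 (the number of vectors), the set is linearly independent.

linearly independent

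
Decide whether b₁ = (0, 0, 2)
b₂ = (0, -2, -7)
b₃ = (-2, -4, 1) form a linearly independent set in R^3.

linearly independent

Place the vectors as rows of a 3×3 matrix and reduce to echelon form.
The reduction yields 3 nonzero rows, so the rank is 3.
Since rank = 3 (the number of vectors), the set is linearly independent.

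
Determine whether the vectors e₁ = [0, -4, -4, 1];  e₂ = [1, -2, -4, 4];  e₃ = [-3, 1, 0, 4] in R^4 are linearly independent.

linearly independent

Place the vectors as rows of a 3×4 matrix and reduce to echelon form.
The reduction yields 3 nonzero rows, so the rank is 3.
Since rank = 3 (the number of vectors), the set is linearly independent.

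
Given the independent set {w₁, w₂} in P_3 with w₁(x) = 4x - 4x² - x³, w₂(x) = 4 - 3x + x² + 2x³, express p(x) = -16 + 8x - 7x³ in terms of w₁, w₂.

Take coordinate vectors relative to {1, x, …, x³}.
Solve the system with w₁, w₂ as columns and p as the right-hand side.
The system has the unique solution (α₁, α₂) = (-1, -4).

p = -w₁ - 4w₂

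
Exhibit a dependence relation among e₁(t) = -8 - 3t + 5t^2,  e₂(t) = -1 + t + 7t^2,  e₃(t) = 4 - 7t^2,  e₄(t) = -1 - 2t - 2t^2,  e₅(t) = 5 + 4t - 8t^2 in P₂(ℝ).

Write each element as a vector in ℝ³ using {1, t, t^2}.
Row-reduce the matrix with e₁, e₂, e₃, e₄, e₅ as columns; the null space gives the coefficients.
A generator of the null space is (1, 1, 2, -1, 0).

e₁ + e₂ + 2e₃ - e₄ = 0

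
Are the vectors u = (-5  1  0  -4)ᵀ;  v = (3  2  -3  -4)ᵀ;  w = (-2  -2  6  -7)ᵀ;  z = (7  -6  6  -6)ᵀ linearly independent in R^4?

linearly independent

Form the 4×4 matrix with these as columns; its determinant is 861.
A nonzero determinant means the columns are linearly independent.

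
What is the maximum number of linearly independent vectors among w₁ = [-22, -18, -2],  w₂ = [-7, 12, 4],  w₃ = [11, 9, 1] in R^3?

2

Form the matrix with w₁, w₂, w₃ as columns and reduce.
The echelon form has 2 nonzero rows, so the rank is 2.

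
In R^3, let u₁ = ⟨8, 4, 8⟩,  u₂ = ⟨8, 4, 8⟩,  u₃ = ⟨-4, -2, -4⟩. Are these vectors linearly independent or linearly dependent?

linearly dependent

Row-reduce the matrix whose columns are u₁, u₂, u₃.
The reduction yields 1 nonzero row, so the rank is 1.
Since rank 1 < 3, the set is linearly dependent.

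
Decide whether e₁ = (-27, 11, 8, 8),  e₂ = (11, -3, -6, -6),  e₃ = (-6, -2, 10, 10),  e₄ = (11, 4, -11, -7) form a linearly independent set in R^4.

Place the vectors as rows of a 4×4 matrix and reduce to echelon form.
The reduction yields 3 nonzero rows, so the rank is 3.
Since rank 3 < 4, the set is linearly dependent.

linearly dependent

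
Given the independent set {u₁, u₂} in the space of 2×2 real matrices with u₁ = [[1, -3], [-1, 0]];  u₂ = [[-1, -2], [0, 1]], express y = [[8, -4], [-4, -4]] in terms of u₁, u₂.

Work in coordinates with respect to the standard basis {E₁₁, E₁₂, E₂₁, E₂₂}.
Solve the system with u₁, u₂ as columns and y as the right-hand side.
Row-reducing the augmented matrix gives the unique coefficients (a₁, a₂) = (4, -4).

y = 4u₁ - 4u₂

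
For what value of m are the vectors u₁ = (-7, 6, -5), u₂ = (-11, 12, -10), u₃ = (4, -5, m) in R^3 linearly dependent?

m = 25/6

The vectors are dependent exactly when the determinant of the matrix with rows u₁, u₂, u₃ vanishes.
Expanding, det = 75 - 18*m.
Solving 75 - 18*m = 0 yields m = 25/6.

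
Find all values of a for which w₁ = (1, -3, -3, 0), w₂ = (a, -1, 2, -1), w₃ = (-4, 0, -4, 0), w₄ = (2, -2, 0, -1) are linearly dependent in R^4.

a = 8/3

The set is linearly dependent precisely when det[w₁; w₂; w₃; w₄] = 0.
Expanding, det = 12*a - 32.
Setting this to zero gives a = 8/3.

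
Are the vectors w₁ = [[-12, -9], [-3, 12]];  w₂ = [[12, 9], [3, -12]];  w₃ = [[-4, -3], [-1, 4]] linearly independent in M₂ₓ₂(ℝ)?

linearly dependent

Write each element as a coordinate vector in ℝ⁴ using {E₁₁, E₁₂, E₂₁, E₂₂}.
Row-reduce the matrix whose columns are w₁, w₂, w₃.
The reduction yields 1 nonzero row, so the rank is 1.
Since rank 1 < 3, the set is linearly dependent.
Indeed w₁ + w₂ = 0.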